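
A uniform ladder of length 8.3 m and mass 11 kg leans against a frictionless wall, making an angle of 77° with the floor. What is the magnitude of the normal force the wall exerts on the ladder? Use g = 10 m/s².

N_wall ≈ 12.7 N

About the foot of the ladder:
Ladder weight 11×10 = 110 N acts at 4.15 m along the ladder; its horizontal arm is 4.15·cos77° = 0.9335 m → τ = 102.7 N·m clockwise.
Wall normal N acts horizontally at the top; its moment arm is the height L sinθ = 8.3·sin77° = 8.087 m, counterclockwise.
Setting net torque to zero: N × 8.087 = 102.7 → N = 12.7 N.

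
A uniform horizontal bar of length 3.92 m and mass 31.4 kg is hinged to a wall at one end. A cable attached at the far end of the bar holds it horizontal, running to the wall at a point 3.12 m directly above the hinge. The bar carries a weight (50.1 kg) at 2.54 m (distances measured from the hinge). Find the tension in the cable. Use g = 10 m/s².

T ≈ 773 N

Take moments about the hinge.
Beam weight: 31.4 × 10 = 314 N down at 1.96 m → arm 1.96 m, τ = 314 × 1.96 = 615.4 N·m clockwise.
Weight: 50.1 × 10 = 501 N down at 2.54 m → arm 2.54 m, τ = 501 × 2.54 = 1273 N·m clockwise.
Total clockwise load moment = 1888 N·m.
The cable tension T acts at 3.92 m; only its component perpendicular to the bar, T sinθ, produces torque. sinθ = h/√(h²+d²) = 3.12/√(3.12²+3.92²) = 0.6227.
Setting net torque to zero: T × 3.92 × 0.6227 = 1888 → T = 1888 / 2.441 = 773 N.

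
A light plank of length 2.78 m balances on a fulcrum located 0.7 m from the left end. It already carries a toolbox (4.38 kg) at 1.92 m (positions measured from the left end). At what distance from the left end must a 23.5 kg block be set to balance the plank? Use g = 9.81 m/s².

Take moments about the fulcrum (at 0.7 m from the left end).
Toolbox: 4.38 × 9.81 = 42.97 N down at 1.92 m → arm 1.22 m, τ = 42.97 × 1.22 = 52.42 N·m clockwise.
Net moment of existing loads = 52.42 N·m clockwise.
The block weighs 23.5 × 9.81 = 230.5 N and must supply an equal counterclockwise moment, so its lever arm about the fulcrum is 52.42 / 230.5 = 0.227 m.
That puts it at 0.7 − 0.227 = 0.473 m from the left end.

x ≈ 0.473 m from the left end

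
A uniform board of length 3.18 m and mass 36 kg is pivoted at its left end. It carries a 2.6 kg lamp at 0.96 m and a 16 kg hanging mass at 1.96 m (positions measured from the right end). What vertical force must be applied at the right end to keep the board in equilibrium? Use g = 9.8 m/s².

About the left end:
Beam weight: 36 × 9.8 = 352.8 N down at 1.59 m → arm 1.59 m, τ = 352.8 × 1.59 = 561 N·m clockwise.
Lamp: 2.6 × 9.8 = 25.48 N down at 0.96 m → arm 2.22 m, τ = 25.48 × 2.22 = 56.57 N·m clockwise.
Hanging mass: 16 × 9.8 = 156.8 N down at 1.96 m → arm 1.22 m, τ = 156.8 × 1.22 = 191.3 N·m clockwise.
Net moment of the loads = 808.9 N·m clockwise.
The upward force F acts at the right end, arm 3.18 m, giving F × 3.18 counterclockwise.
For rotational equilibrium, F × 3.18 = 808.9, so F = 808.9 / 3.18 = 254 N.

F ≈ 254 N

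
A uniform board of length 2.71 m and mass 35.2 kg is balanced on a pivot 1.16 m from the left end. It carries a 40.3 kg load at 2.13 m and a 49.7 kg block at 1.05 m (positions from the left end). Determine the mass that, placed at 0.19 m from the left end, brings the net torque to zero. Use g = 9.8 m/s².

m ≈ 41.7 kg

Take moments about the pivot (at 1.16 m from the left end).
Beam weight: 35.2 × 9.8 = 345 N down at 1.355 m → arm 0.195 m, τ = 345 × 0.195 = 67.28 N·m clockwise.
Load: 40.3 × 9.8 = 394.9 N down at 2.13 m → arm 0.97 m, τ = 394.9 × 0.97 = 383.1 N·m clockwise.
Block: 49.7 × 9.8 = 487.1 N down at 1.05 m → arm 0.11 m, τ = 487.1 × 0.11 = 53.58 N·m counterclockwise.
Net moment of known loads = 396.8 N·m clockwise.
An unknown mass m at 0.19 m has arm 0.97 m; its moment is m·g·0.97 counterclockwise.
Στ = 0 ⇒ m × 9.8 × 0.97 = 396.8 ⇒ m = 396.8 / (9.8 × 0.97) = 41.7 kg.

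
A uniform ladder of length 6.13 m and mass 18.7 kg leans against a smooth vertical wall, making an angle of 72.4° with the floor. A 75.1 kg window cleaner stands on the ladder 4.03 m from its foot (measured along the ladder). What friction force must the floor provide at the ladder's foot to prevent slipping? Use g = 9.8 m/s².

f ≈ 183 N

Take moments about the foot of the ladder.
Ladder weight 18.7×9.8 = 183.3 N acts at 3.065 m along the ladder; its horizontal arm is 3.065·cos72.4° = 0.9268 m → τ = 169.9 N·m clockwise.
Window cleaner: 75.1×9.8 = 736 N at 4.03 m → arm 1.219 m → τ = 897.2 N·m clockwise.
Wall normal N acts horizontally at the top; its moment arm is the height L sinθ = 6.13·sin72.4° = 5.843 m, counterclockwise.
Στ = 0 ⇒ N × 5.843 = 1067 ⇒ N = 183 N.
ΣFx = 0: friction at the foot balances the wall's push, so f = N_wall = 183 N.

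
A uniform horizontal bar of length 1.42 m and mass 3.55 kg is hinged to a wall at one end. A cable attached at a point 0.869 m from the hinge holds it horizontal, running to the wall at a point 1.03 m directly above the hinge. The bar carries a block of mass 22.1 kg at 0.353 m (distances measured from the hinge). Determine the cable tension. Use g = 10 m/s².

Sum moments about the hinge (the unknown hinge reaction has zero arm there).
Beam weight: 3.55 × 10 = 35.5 N down at 0.71 m → arm 0.71 m, τ = 35.5 × 0.71 = 25.2 N·m clockwise.
Block: 22.1 × 10 = 221 N down at 0.353 m → arm 0.353 m, τ = 221 × 0.353 = 78.01 N·m clockwise.
Total clockwise load moment = 103.2 N·m.
The cable tension T acts at 0.869 m; only its component perpendicular to the bar, T sinθ, produces torque. sinθ = h/√(h²+d²) = 1.03/√(1.03²+0.869²) = 0.7643.
For rotational equilibrium, T × 0.869 × 0.7643 = 103.2, so T = 103.2 / 0.6642 = 155 N.

T ≈ 155 N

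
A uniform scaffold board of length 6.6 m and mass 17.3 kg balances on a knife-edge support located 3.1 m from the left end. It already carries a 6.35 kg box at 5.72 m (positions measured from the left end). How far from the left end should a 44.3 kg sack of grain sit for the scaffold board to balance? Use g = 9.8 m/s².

x ≈ 2.65 m from the left end

About the knife-edge support (at 3.1 m from the left end):
Beam weight: 17.3 × 9.8 = 169.5 N down at 3.3 m → arm 0.2 m, τ = 169.5 × 0.2 = 33.9 N·m clockwise.
Box: 6.35 × 9.8 = 62.23 N down at 5.72 m → arm 2.62 m, τ = 62.23 × 2.62 = 163 N·m clockwise.
Net moment of existing loads = 196.9 N·m clockwise.
The sack of grain weighs 44.3 × 9.8 = 434.1 N and must supply an equal counterclockwise moment, so its lever arm about the knife-edge support is 196.9 / 434.1 = 0.454 m.
That puts it at 3.1 − 0.454 = 2.65 m from the left end.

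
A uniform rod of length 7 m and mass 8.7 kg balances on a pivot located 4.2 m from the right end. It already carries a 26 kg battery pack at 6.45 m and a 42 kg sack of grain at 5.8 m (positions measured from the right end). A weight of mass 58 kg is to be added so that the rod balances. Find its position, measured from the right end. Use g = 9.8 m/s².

Choose the pivot (at 4.2 m from the right end) as the axis so the support reaction has zero arm there.
Beam weight: 8.7 × 9.8 = 85.26 N down at 3.5 m → arm 0.7 m, τ = 85.26 × 0.7 = 59.68 N·m clockwise.
Battery pack: 26 × 9.8 = 254.8 N down at 6.45 m → arm 2.25 m, τ = 254.8 × 2.25 = 573.3 N·m counterclockwise.
Sack of grain: 42 × 9.8 = 411.6 N down at 5.8 m → arm 1.6 m, τ = 411.6 × 1.6 = 658.6 N·m counterclockwise.
Net moment of existing loads = 1172 N·m counterclockwise.
The weight weighs 58 × 9.8 = 568.4 N and must supply an equal clockwise moment, so its lever arm about the pivot is 1172 / 568.4 = 2.06 m.
That puts it at 4.2 − 2.06 = 2.14 m from the right end.

x ≈ 2.14 m from the right end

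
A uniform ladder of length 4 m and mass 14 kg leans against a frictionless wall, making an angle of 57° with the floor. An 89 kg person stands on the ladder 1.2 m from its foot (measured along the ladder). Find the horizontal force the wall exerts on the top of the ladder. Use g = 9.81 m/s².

N_wall ≈ 215 N

Choose the foot of the ladder as the axis so the floor normal and friction both act there and drop out.
Ladder weight 14×9.81 = 137.3 N acts at 2 m along the ladder; its horizontal arm is 2·cos57° = 1.089 m → τ = 149.5 N·m clockwise.
Person: 89×9.81 = 873.1 N at 1.2 m → arm 0.6536 m → τ = 570.7 N·m clockwise.
Wall normal N acts horizontally at the top; its moment arm is the height L sinθ = 4·sin57° = 3.355 m, counterclockwise.
Setting net torque to zero: N × 3.355 = 720.2 → N = 215 N.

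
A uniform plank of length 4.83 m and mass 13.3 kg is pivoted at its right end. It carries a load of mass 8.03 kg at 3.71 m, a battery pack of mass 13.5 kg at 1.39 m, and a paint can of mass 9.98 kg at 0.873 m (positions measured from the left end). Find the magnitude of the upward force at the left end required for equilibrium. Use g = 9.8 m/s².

Choose the right end as the axis so the unknown pivot reaction has zero arm there.
Beam weight: 13.3 × 9.8 = 130.3 N down at 2.415 m → arm 2.415 m, τ = 130.3 × 2.415 = 314.7 N·m counterclockwise.
Load: 8.03 × 9.8 = 78.69 N down at 3.71 m → arm 1.12 m, τ = 78.69 × 1.12 = 88.13 N·m counterclockwise.
Battery pack: 13.5 × 9.8 = 132.3 N down at 1.39 m → arm 3.44 m, τ = 132.3 × 3.44 = 455.1 N·m counterclockwise.
Paint can: 9.98 × 9.8 = 97.8 N down at 0.873 m → arm 3.957 m, τ = 97.8 × 3.957 = 387 N·m counterclockwise.
Net moment of the loads = 1245 N·m counterclockwise.
The upward force F acts at the left end, arm 4.83 m, giving F × 4.83 clockwise.
Setting net torque to zero: F × 4.83 = 1245 → F = 1245 / 4.83 = 258 N.

F ≈ 258 N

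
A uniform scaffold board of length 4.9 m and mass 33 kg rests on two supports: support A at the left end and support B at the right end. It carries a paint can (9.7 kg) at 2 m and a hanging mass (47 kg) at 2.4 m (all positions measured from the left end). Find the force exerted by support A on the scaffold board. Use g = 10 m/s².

About support B:
Beam weight: 33 × 10 = 330 N down at 2.45 m → arm 2.45 m, τ = 330 × 2.45 = 808.5 N·m counterclockwise.
Paint can: 9.7 × 10 = 97 N down at 2 m → arm 2.9 m, τ = 97 × 2.9 = 281.3 N·m counterclockwise.
Hanging mass: 47 × 10 = 470 N down at 2.4 m → arm 2.5 m, τ = 470 × 2.5 = 1175 N·m counterclockwise.
Net load moment about support B = 2265 N·m counterclockwise.
Reaction R at support A is upward at 0 m, arm 4.9 m → moment R × 4.9 clockwise.
Balancing moments: R × 4.9 = 2265, giving R = 462 N.

R_A ≈ 462 N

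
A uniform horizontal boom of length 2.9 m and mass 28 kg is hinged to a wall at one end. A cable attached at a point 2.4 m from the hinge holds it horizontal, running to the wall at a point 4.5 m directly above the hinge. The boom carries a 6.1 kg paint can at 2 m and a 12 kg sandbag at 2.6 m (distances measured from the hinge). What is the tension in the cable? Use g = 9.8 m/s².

T ≈ 389 N

About the hinge:
Beam weight: 28 × 9.8 = 274.4 N down at 1.45 m → arm 1.45 m, τ = 274.4 × 1.45 = 397.9 N·m clockwise.
Paint can: 6.1 × 9.8 = 59.78 N down at 2 m → arm 2 m, τ = 59.78 × 2 = 119.6 N·m clockwise.
Sandbag: 12 × 9.8 = 117.6 N down at 2.6 m → arm 2.6 m, τ = 117.6 × 2.6 = 305.8 N·m clockwise.
Total clockwise load moment = 823.3 N·m.
The cable tension T acts at 2.4 m; only its component perpendicular to the boom, T sinθ, produces torque. sinθ = h/√(h²+d²) = 4.5/√(4.5²+2.4²) = 0.8824.
Στ = 0 ⇒ T × 2.4 × 0.8824 = 823.3 ⇒ T = 823.3 / 2.118 = 389 N.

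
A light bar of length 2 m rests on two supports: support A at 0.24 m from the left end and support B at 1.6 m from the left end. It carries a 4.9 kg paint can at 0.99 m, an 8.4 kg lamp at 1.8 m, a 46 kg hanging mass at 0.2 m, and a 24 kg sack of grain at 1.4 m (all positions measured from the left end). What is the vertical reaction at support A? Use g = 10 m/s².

About support B:
Paint can: 4.9 × 10 = 49 N down at 0.99 m → arm 0.61 m, τ = 49 × 0.61 = 29.89 N·m counterclockwise.
Lamp: 8.4 × 10 = 84 N down at 1.8 m → arm 0.2 m, τ = 84 × 0.2 = 16.8 N·m clockwise.
Hanging mass: 46 × 10 = 460 N down at 0.2 m → arm 1.4 m, τ = 460 × 1.4 = 644 N·m counterclockwise.
Sack of grain: 24 × 10 = 240 N down at 1.4 m → arm 0.2 m, τ = 240 × 0.2 = 48 N·m counterclockwise.
Net load moment about support B = 705.1 N·m counterclockwise.
Reaction R at support A is upward at 0.24 m, arm 1.36 m → moment R × 1.36 clockwise.
Balancing moments: R × 1.36 = 705.1, giving R = 518 N.

R_A ≈ 518 N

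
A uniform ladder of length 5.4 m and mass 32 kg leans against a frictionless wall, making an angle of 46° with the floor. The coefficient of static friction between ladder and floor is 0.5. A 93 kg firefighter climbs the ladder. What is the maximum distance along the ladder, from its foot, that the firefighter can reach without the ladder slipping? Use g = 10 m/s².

Sum moments about the foot of the ladder (the floor normal and friction both act there and drop out).
Ladder weight 32×10 = 320 N acts at 2.7 m along the ladder; its horizontal arm is 2.7·cos46° = 1.876 m → τ = 600.3 N·m clockwise.
Firefighter weight 93×10 = 930 N at distance d → arm d·cos46° → τ = 930·d·0.6947 clockwise.
Wall normal N at the top has arm L sinθ = 3.884 m counterclockwise, so Στ = 0 gives N·3.884 = 600.3 + 646.1·d.
ΣFy = 0 ⇒ N_floor = 1250 N, so the maximum friction is μ_s·N_floor = 0.5×1250 = 625 N. ΣFx = 0 ⇒ N_wall = f, so at the slipping point N = 625 N.
Substituting: 625×3.884 = 600.3 + 646.1·d ⇒ d = (2428 − 600.3) / 646.1 = 2.83 m.

d ≈ 2.83 m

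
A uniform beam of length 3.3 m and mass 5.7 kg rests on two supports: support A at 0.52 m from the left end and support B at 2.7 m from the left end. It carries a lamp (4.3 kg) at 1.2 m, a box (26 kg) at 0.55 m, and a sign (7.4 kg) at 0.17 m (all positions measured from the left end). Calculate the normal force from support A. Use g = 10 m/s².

R_A ≈ 399 N

Taking torques about support B:
Beam weight: 5.7 × 10 = 57 N down at 1.65 m → arm 1.05 m, τ = 57 × 1.05 = 59.85 N·m counterclockwise.
Lamp: 4.3 × 10 = 43 N down at 1.2 m → arm 1.5 m, τ = 43 × 1.5 = 64.5 N·m counterclockwise.
Box: 26 × 10 = 260 N down at 0.55 m → arm 2.15 m, τ = 260 × 2.15 = 559 N·m counterclockwise.
Sign: 7.4 × 10 = 74 N down at 0.17 m → arm 2.53 m, τ = 74 × 2.53 = 187.2 N·m counterclockwise.
Net load moment about support B = 870.5 N·m counterclockwise.
Reaction R at support A is upward at 0.52 m, arm 2.18 m → moment R × 2.18 clockwise.
For rotational equilibrium, R × 2.18 = 870.5, so R = 399 N.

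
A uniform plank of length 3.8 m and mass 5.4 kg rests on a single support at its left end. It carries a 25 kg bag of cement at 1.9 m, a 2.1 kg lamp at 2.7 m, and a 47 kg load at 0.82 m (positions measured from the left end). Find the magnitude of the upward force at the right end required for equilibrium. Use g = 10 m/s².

Choose the left end as the axis so the unknown pivot reaction has zero arm there.
Beam weight: 5.4 × 10 = 54 N down at 1.9 m → arm 1.9 m, τ = 54 × 1.9 = 102.6 N·m clockwise.
Bag of cement: 25 × 10 = 250 N down at 1.9 m → arm 1.9 m, τ = 250 × 1.9 = 475 N·m clockwise.
Lamp: 2.1 × 10 = 21 N down at 2.7 m → arm 2.7 m, τ = 21 × 2.7 = 56.7 N·m clockwise.
Load: 47 × 10 = 470 N down at 0.82 m → arm 0.82 m, τ = 470 × 0.82 = 385.4 N·m clockwise.
Net moment of the loads = 1020 N·m clockwise.
The upward force F acts at the right end, arm 3.8 m, giving F × 3.8 counterclockwise.
Στ = 0 ⇒ F × 3.8 = 1020 ⇒ F = 1020 / 3.8 = 268 N.

F ≈ 268 N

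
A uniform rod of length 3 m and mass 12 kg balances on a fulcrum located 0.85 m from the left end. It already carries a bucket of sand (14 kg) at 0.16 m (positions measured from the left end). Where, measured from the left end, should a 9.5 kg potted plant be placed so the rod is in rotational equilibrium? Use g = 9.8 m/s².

Choose the fulcrum (at 0.85 m from the left end) as the axis so the support reaction has zero arm there.
Beam weight: 12 × 9.8 = 117.6 N down at 1.5 m → arm 0.65 m, τ = 117.6 × 0.65 = 76.44 N·m clockwise.
Bucket of sand: 14 × 9.8 = 137.2 N down at 0.16 m → arm 0.69 m, τ = 137.2 × 0.69 = 94.67 N·m counterclockwise.
Net moment of existing loads = 18.23 N·m counterclockwise.
The potted plant weighs 9.5 × 9.8 = 93.1 N and must supply an equal clockwise moment, so its lever arm about the fulcrum is 18.23 / 93.1 = 0.196 m.
That puts it at 0.85 + 0.196 = 1.05 m from the left end.

x ≈ 1.05 m from the left end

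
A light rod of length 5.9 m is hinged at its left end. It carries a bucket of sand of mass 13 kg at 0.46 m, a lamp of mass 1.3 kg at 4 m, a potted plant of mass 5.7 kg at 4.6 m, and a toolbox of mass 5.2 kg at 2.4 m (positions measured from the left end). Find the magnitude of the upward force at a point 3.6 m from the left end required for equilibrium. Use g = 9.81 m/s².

Taking torques about the left end:
Bucket of sand: 13 × 9.81 = 127.5 N down at 0.46 m → arm 0.46 m, τ = 127.5 × 0.46 = 58.65 N·m clockwise.
Lamp: 1.3 × 9.81 = 12.75 N down at 4 m → arm 4 m, τ = 12.75 × 4 = 51 N·m clockwise.
Potted plant: 5.7 × 9.81 = 55.92 N down at 4.6 m → arm 4.6 m, τ = 55.92 × 4.6 = 257.2 N·m clockwise.
Toolbox: 5.2 × 9.81 = 51.01 N down at 2.4 m → arm 2.4 m, τ = 51.01 × 2.4 = 122.4 N·m clockwise.
Net moment of the loads = 489.2 N·m clockwise.
The upward force F acts at a point 3.6 m from the left end, arm 3.6 m, giving F × 3.6 counterclockwise.
For rotational equilibrium, F × 3.6 = 489.2, so F = 489.2 / 3.6 = 136 N.

F ≈ 136 N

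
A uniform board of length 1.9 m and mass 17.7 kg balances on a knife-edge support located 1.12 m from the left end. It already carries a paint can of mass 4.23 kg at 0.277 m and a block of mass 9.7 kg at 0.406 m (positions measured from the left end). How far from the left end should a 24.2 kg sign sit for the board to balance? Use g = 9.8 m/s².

Sum moments about the knife-edge support (at 1.12 m from the left end) (the support reaction has zero arm there).
Beam weight: 17.7 × 9.8 = 173.5 N down at 0.95 m → arm 0.17 m, τ = 173.5 × 0.17 = 29.5 N·m counterclockwise.
Paint can: 4.23 × 9.8 = 41.45 N down at 0.277 m → arm 0.843 m, τ = 41.45 × 0.843 = 34.94 N·m counterclockwise.
Block: 9.7 × 9.8 = 95.06 N down at 0.406 m → arm 0.714 m, τ = 95.06 × 0.714 = 67.87 N·m counterclockwise.
Net moment of existing loads = 132.3 N·m counterclockwise.
The sign weighs 24.2 × 9.8 = 237.2 N and must supply an equal clockwise moment, so its lever arm about the knife-edge support is 132.3 / 237.2 = 0.558 m.
That puts it at 1.12 + 0.558 = 1.68 m from the left end.

x ≈ 1.68 m from the left end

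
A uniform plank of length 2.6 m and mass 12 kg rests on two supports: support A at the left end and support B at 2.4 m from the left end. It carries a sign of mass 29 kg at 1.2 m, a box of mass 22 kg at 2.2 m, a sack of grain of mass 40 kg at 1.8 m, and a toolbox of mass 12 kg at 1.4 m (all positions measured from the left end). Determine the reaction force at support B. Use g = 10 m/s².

R_B ≈ 782 N

Taking torques about support A:
Beam weight: 12 × 10 = 120 N down at 1.3 m → arm 1.3 m, τ = 120 × 1.3 = 156 N·m clockwise.
Sign: 29 × 10 = 290 N down at 1.2 m → arm 1.2 m, τ = 290 × 1.2 = 348 N·m clockwise.
Box: 22 × 10 = 220 N down at 2.2 m → arm 2.2 m, τ = 220 × 2.2 = 484 N·m clockwise.
Sack of grain: 40 × 10 = 400 N down at 1.8 m → arm 1.8 m, τ = 400 × 1.8 = 720 N·m clockwise.
Toolbox: 12 × 10 = 120 N down at 1.4 m → arm 1.4 m, τ = 120 × 1.4 = 168 N·m clockwise.
Net load moment about support A = 1876 N·m clockwise.
Reaction R at support B is upward at 2.4 m, arm 2.4 m → moment R × 2.4 counterclockwise.
Setting net torque to zero: R × 2.4 = 1876 → R = 782 N.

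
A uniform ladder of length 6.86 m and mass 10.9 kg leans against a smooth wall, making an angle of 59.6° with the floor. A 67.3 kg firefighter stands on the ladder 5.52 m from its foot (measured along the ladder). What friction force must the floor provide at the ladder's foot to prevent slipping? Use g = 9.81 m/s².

f ≈ 343 N

Sum moments about the foot of the ladder (the floor normal and friction both act there and drop out).
Ladder weight 10.9×9.81 = 106.9 N acts at 3.43 m along the ladder; its horizontal arm is 3.43·cos59.6° = 1.736 m → τ = 185.6 N·m clockwise.
Firefighter: 67.3×9.81 = 660.2 N at 5.52 m → arm 2.793 m → τ = 1844 N·m clockwise.
Wall normal N acts horizontally at the top; its moment arm is the height L sinθ = 6.86·sin59.6° = 5.917 m, counterclockwise.
For rotational equilibrium, N × 5.917 = 2030, so N = 343 N.
ΣFx = 0: friction at the foot balances the wall's push, so f = N_wall = 343 N.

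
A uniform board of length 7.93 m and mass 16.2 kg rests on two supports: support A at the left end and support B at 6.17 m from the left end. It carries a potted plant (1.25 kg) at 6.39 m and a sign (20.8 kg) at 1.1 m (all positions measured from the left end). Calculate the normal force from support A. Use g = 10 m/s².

Taking torques about support B:
Beam weight: 16.2 × 10 = 162 N down at 3.965 m → arm 2.205 m, τ = 162 × 2.205 = 357.2 N·m counterclockwise.
Potted plant: 1.25 × 10 = 12.5 N down at 6.39 m → arm 0.22 m, τ = 12.5 × 0.22 = 2.75 N·m clockwise.
Sign: 20.8 × 10 = 208 N down at 1.1 m → arm 5.07 m, τ = 208 × 5.07 = 1055 N·m counterclockwise.
Net load moment about support B = 1409 N·m counterclockwise.
Reaction R at support A is upward at 0 m, arm 6.17 m → moment R × 6.17 clockwise.
Setting net torque to zero: R × 6.17 = 1409 → R = 228 N.

R_A ≈ 228 N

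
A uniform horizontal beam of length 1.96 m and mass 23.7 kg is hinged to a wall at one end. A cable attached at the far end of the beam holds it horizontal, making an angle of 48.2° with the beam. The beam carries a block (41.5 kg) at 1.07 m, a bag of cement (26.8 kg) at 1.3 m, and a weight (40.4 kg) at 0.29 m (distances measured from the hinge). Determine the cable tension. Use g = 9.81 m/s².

Take moments about the hinge.
Beam weight: 23.7 × 9.81 = 232.5 N down at 0.98 m → arm 0.98 m, τ = 232.5 × 0.98 = 227.8 N·m clockwise.
Block: 41.5 × 9.81 = 407.1 N down at 1.07 m → arm 1.07 m, τ = 407.1 × 1.07 = 435.6 N·m clockwise.
Bag of cement: 26.8 × 9.81 = 262.9 N down at 1.3 m → arm 1.3 m, τ = 262.9 × 1.3 = 341.8 N·m clockwise.
Weight: 40.4 × 9.81 = 396.3 N down at 0.29 m → arm 0.29 m, τ = 396.3 × 0.29 = 114.9 N·m clockwise.
Total clockwise load moment = 1120 N·m.
The cable tension T acts at 1.96 m; only its component perpendicular to the beam, T sinθ, produces torque. sin 48.2° = 0.7455.
For rotational equilibrium, T × 1.96 × 0.7455 = 1120, so T = 1120 / 1.461 = 767 N.

T ≈ 767 N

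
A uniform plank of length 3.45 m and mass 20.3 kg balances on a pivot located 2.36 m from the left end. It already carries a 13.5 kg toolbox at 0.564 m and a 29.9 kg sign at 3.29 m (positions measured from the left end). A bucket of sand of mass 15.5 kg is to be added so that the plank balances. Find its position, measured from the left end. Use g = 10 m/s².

Take moments about the pivot (at 2.36 m from the left end).
Beam weight: 20.3 × 10 = 203 N down at 1.725 m → arm 0.635 m, τ = 203 × 0.635 = 128.9 N·m counterclockwise.
Toolbox: 13.5 × 10 = 135 N down at 0.564 m → arm 1.796 m, τ = 135 × 1.796 = 242.5 N·m counterclockwise.
Sign: 29.9 × 10 = 299 N down at 3.29 m → arm 0.93 m, τ = 299 × 0.93 = 278.1 N·m clockwise.
Net moment of existing loads = 93.3 N·m counterclockwise.
The bucket of sand weighs 15.5 × 10 = 155 N and must supply an equal clockwise moment, so its lever arm about the pivot is 93.3 / 155 = 0.602 m.
That puts it at 2.36 + 0.602 = 2.96 m from the left end.

x ≈ 2.96 m from the left end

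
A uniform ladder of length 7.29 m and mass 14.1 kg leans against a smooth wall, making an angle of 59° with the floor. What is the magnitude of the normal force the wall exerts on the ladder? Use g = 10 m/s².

N_wall ≈ 42.4 N

Take moments about the foot of the ladder.
Ladder weight 14.1×10 = 141 N acts at 3.645 m along the ladder; its horizontal arm is 3.645·cos59° = 1.877 m → τ = 264.7 N·m clockwise.
Wall normal N acts horizontally at the top; its moment arm is the height L sinθ = 7.29·sin59° = 6.249 m, counterclockwise.
Balancing moments: N × 6.249 = 264.7, giving N = 42.4 N.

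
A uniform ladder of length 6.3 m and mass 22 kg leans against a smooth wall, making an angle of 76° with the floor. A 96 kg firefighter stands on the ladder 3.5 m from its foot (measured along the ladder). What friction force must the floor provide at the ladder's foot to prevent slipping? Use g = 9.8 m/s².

f ≈ 157 N

Taking torques about the foot of the ladder:
Ladder weight 22×9.8 = 215.6 N acts at 3.15 m along the ladder; its horizontal arm is 3.15·cos76° = 0.7621 m → τ = 164.3 N·m clockwise.
Firefighter: 96×9.8 = 940.8 N at 3.5 m → arm 0.8467 m → τ = 796.6 N·m clockwise.
Wall normal N acts horizontally at the top; its moment arm is the height L sinθ = 6.3·sin76° = 6.113 m, counterclockwise.
For rotational equilibrium, N × 6.113 = 960.9, so N = 157 N.
ΣFx = 0: friction at the foot balances the wall's push, so f = N_wall = 157 N.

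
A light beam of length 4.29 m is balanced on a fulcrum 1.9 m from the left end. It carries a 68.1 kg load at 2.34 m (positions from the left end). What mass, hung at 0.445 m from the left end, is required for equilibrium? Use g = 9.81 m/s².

m ≈ 20.6 kg

About the fulcrum (at 1.9 m from the left end):
Load: 68.1 × 9.81 = 668.1 N down at 2.34 m → arm 0.44 m, τ = 668.1 × 0.44 = 294 N·m clockwise.
Net moment of known loads = 294 N·m clockwise.
An unknown mass m at 0.445 m has arm 1.455 m; its moment is m·g·1.455 counterclockwise.
Balancing moments: m × 9.81 × 1.455 = 294, giving m = 294 / (9.81 × 1.455) = 20.6 kg.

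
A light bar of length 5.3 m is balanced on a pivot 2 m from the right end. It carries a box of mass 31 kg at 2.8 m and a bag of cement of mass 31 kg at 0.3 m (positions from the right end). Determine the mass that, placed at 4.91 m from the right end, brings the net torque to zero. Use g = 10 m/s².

m ≈ 9.59 kg

Sum moments about the pivot (at 2 m from the right end) (the support reaction has zero arm there).
Box: 31 × 10 = 310 N down at 2.8 m → arm 0.8 m, τ = 310 × 0.8 = 248 N·m counterclockwise.
Bag of cement: 31 × 10 = 310 N down at 0.3 m → arm 1.7 m, τ = 310 × 1.7 = 527 N·m clockwise.
Net moment of known loads = 279 N·m clockwise.
An unknown mass m at 4.91 m has arm 2.91 m; its moment is m·g·2.91 counterclockwise.
For rotational equilibrium, m × 10 × 2.91 = 279, so m = 279 / (10 × 2.91) = 9.59 kg.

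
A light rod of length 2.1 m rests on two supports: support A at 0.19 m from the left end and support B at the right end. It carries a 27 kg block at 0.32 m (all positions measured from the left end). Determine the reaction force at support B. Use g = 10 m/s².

Sum moments about support A (its reaction then has zero moment arm).
Block: 27 × 10 = 270 N down at 0.32 m → arm 0.13 m, τ = 270 × 0.13 = 35.1 N·m clockwise.
Net load moment about support A = 35.1 N·m clockwise.
Reaction R at support B is upward at 2.1 m, arm 1.91 m → moment R × 1.91 counterclockwise.
For rotational equilibrium, R × 1.91 = 35.1, so R = 18.4 N.

R_B ≈ 18.4 N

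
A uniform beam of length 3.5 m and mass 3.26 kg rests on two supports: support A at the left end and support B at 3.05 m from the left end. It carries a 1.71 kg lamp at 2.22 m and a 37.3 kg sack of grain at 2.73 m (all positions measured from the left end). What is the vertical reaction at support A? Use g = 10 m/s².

R_A ≈ 57.7 N

Choose support B as the axis so its reaction then has zero moment arm.
Beam weight: 3.26 × 10 = 32.6 N down at 1.75 m → arm 1.3 m, τ = 32.6 × 1.3 = 42.38 N·m counterclockwise.
Lamp: 1.71 × 10 = 17.1 N down at 2.22 m → arm 0.83 m, τ = 17.1 × 0.83 = 14.19 N·m counterclockwise.
Sack of grain: 37.3 × 10 = 373 N down at 2.73 m → arm 0.32 m, τ = 373 × 0.32 = 119.4 N·m counterclockwise.
Net load moment about support B = 176 N·m counterclockwise.
Reaction R at support A is upward at 0 m, arm 3.05 m → moment R × 3.05 clockwise.
Setting net torque to zero: R × 3.05 = 176 → R = 57.7 N.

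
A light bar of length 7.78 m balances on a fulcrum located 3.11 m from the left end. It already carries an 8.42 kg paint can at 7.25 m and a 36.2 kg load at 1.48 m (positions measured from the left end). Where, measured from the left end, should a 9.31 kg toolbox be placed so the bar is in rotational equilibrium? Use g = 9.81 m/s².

x ≈ 5.7 m from the left end

Choose the fulcrum (at 3.11 m from the left end) as the axis so the support reaction has zero arm there.
Paint can: 8.42 × 9.81 = 82.6 N down at 7.25 m → arm 4.14 m, τ = 82.6 × 4.14 = 342 N·m clockwise.
Load: 36.2 × 9.81 = 355.1 N down at 1.48 m → arm 1.63 m, τ = 355.1 × 1.63 = 578.8 N·m counterclockwise.
Net moment of existing loads = 236.8 N·m counterclockwise.
The toolbox weighs 9.31 × 9.81 = 91.33 N and must supply an equal clockwise moment, so its lever arm about the fulcrum is 236.8 / 91.33 = 2.59 m.
That puts it at 3.11 + 2.59 = 5.7 m from the left end.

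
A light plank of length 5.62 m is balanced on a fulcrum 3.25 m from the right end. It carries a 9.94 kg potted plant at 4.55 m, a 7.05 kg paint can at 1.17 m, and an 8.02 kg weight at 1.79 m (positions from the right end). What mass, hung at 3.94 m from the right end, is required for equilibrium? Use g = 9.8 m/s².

m ≈ 19.5 kg

About the fulcrum (at 3.25 m from the right end):
Potted plant: 9.94 × 9.8 = 97.41 N down at 4.55 m → arm 1.3 m, τ = 97.41 × 1.3 = 126.6 N·m counterclockwise.
Paint can: 7.05 × 9.8 = 69.09 N down at 1.17 m → arm 2.08 m, τ = 69.09 × 2.08 = 143.7 N·m clockwise.
Weight: 8.02 × 9.8 = 78.6 N down at 1.79 m → arm 1.46 m, τ = 78.6 × 1.46 = 114.8 N·m clockwise.
Net moment of known loads = 131.9 N·m clockwise.
An unknown mass m at 3.94 m has arm 0.69 m; its moment is m·g·0.69 counterclockwise.
For rotational equilibrium, m × 9.8 × 0.69 = 131.9, so m = 131.9 / (9.8 × 0.69) = 19.5 kg.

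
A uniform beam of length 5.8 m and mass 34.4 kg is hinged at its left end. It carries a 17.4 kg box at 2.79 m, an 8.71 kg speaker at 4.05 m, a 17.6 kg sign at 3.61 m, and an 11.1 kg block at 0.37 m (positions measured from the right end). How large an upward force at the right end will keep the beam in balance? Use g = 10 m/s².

Taking torques about the left end:
Beam weight: 34.4 × 10 = 344 N down at 2.9 m → arm 2.9 m, τ = 344 × 2.9 = 997.6 N·m clockwise.
Box: 17.4 × 10 = 174 N down at 2.79 m → arm 3.01 m, τ = 174 × 3.01 = 523.7 N·m clockwise.
Speaker: 8.71 × 10 = 87.1 N down at 4.05 m → arm 1.75 m, τ = 87.1 × 1.75 = 152.4 N·m clockwise.
Sign: 17.6 × 10 = 176 N down at 3.61 m → arm 2.19 m, τ = 176 × 2.19 = 385.4 N·m clockwise.
Block: 11.1 × 10 = 111 N down at 0.37 m → arm 5.43 m, τ = 111 × 5.43 = 602.7 N·m clockwise.
Net moment of the loads = 2662 N·m clockwise.
The upward force F acts at the right end, arm 5.8 m, giving F × 5.8 counterclockwise.
Στ = 0 ⇒ F × 5.8 = 2662 ⇒ F = 2662 / 5.8 = 459 N.

F ≈ 459 N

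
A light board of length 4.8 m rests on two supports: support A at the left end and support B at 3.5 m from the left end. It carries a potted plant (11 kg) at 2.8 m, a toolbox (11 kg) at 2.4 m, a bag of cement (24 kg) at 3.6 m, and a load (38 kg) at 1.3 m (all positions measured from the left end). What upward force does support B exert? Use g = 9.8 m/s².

About support A:
Potted plant: 11 × 9.8 = 107.8 N down at 2.8 m → arm 2.8 m, τ = 107.8 × 2.8 = 301.8 N·m clockwise.
Toolbox: 11 × 9.8 = 107.8 N down at 2.4 m → arm 2.4 m, τ = 107.8 × 2.4 = 258.7 N·m clockwise.
Bag of cement: 24 × 9.8 = 235.2 N down at 3.6 m → arm 3.6 m, τ = 235.2 × 3.6 = 846.7 N·m clockwise.
Load: 38 × 9.8 = 372.4 N down at 1.3 m → arm 1.3 m, τ = 372.4 × 1.3 = 484.1 N·m clockwise.
Net load moment about support A = 1891 N·m clockwise.
Reaction R at support B is upward at 3.5 m, arm 3.5 m → moment R × 3.5 counterclockwise.
Setting net torque to zero: R × 3.5 = 1891 → R = 540 N.

R_B ≈ 540 N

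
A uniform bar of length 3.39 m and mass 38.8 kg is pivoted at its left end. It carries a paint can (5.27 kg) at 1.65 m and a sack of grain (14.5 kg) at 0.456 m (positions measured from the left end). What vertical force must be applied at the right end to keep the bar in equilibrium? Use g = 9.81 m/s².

Take moments about the left end.
Beam weight: 38.8 × 9.81 = 380.6 N down at 1.695 m → arm 1.695 m, τ = 380.6 × 1.695 = 645.1 N·m clockwise.
Paint can: 5.27 × 9.81 = 51.7 N down at 1.65 m → arm 1.65 m, τ = 51.7 × 1.65 = 85.31 N·m clockwise.
Sack of grain: 14.5 × 9.81 = 142.2 N down at 0.456 m → arm 0.456 m, τ = 142.2 × 0.456 = 64.84 N·m clockwise.
Net moment of the loads = 795.3 N·m clockwise.
The upward force F acts at the right end, arm 3.39 m, giving F × 3.39 counterclockwise.
Στ = 0 ⇒ F × 3.39 = 795.3 ⇒ F = 795.3 / 3.39 = 235 N.

F ≈ 235 N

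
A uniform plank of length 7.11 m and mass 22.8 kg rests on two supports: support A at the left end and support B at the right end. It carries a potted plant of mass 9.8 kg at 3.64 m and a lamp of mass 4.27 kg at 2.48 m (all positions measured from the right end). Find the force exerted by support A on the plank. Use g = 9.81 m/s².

Sum moments about support B (its reaction then has zero moment arm).
Beam weight: 22.8 × 9.81 = 223.7 N down at 3.555 m → arm 3.555 m, τ = 223.7 × 3.555 = 795.3 N·m counterclockwise.
Potted plant: 9.8 × 9.81 = 96.14 N down at 3.64 m → arm 3.64 m, τ = 96.14 × 3.64 = 349.9 N·m counterclockwise.
Lamp: 4.27 × 9.81 = 41.89 N down at 2.48 m → arm 2.48 m, τ = 41.89 × 2.48 = 103.9 N·m counterclockwise.
Net load moment about support B = 1249 N·m counterclockwise.
Reaction R at support A is upward at 7.11 m, arm 7.11 m → moment R × 7.11 clockwise.
For rotational equilibrium, R × 7.11 = 1249, so R = 176 N.

R_A ≈ 176 N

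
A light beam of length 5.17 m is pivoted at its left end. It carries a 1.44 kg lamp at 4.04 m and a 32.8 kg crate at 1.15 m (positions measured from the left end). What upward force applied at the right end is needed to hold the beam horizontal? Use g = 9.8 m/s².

F ≈ 82.5 N

Choose the left end as the axis so the unknown pivot reaction has zero arm there.
Lamp: 1.44 × 9.8 = 14.11 N down at 4.04 m → arm 4.04 m, τ = 14.11 × 4.04 = 57 N·m clockwise.
Crate: 32.8 × 9.8 = 321.4 N down at 1.15 m → arm 1.15 m, τ = 321.4 × 1.15 = 369.6 N·m clockwise.
Net moment of the loads = 426.6 N·m clockwise.
The upward force F acts at the right end, arm 5.17 m, giving F × 5.17 counterclockwise.
For rotational equilibrium, F × 5.17 = 426.6, so F = 426.6 / 5.17 = 82.5 N.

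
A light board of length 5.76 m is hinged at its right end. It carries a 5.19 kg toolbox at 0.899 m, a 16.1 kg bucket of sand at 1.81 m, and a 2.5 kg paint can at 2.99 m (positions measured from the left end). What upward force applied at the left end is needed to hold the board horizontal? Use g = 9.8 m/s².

Taking torques about the right end:
Toolbox: 5.19 × 9.8 = 50.86 N down at 0.899 m → arm 4.861 m, τ = 50.86 × 4.861 = 247.2 N·m counterclockwise.
Bucket of sand: 16.1 × 9.8 = 157.8 N down at 1.81 m → arm 3.95 m, τ = 157.8 × 3.95 = 623.3 N·m counterclockwise.
Paint can: 2.5 × 9.8 = 24.5 N down at 2.99 m → arm 2.77 m, τ = 24.5 × 2.77 = 67.86 N·m counterclockwise.
Net moment of the loads = 938.4 N·m counterclockwise.
The upward force F acts at the left end, arm 5.76 m, giving F × 5.76 clockwise.
Setting net torque to zero: F × 5.76 = 938.4 → F = 938.4 / 5.76 = 163 N.

F ≈ 163 N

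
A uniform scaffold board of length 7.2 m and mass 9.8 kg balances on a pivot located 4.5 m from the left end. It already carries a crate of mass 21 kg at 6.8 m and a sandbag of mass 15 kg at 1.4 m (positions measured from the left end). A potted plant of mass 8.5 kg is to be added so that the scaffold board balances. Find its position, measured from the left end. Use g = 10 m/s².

Choose the pivot (at 4.5 m from the left end) as the axis so the support reaction has zero arm there.
Beam weight: 9.8 × 10 = 98 N down at 3.6 m → arm 0.9 m, τ = 98 × 0.9 = 88.2 N·m counterclockwise.
Crate: 21 × 10 = 210 N down at 6.8 m → arm 2.3 m, τ = 210 × 2.3 = 483 N·m clockwise.
Sandbag: 15 × 10 = 150 N down at 1.4 m → arm 3.1 m, τ = 150 × 3.1 = 465 N·m counterclockwise.
Net moment of existing loads = 70.2 N·m counterclockwise.
The potted plant weighs 8.5 × 10 = 85 N and must supply an equal clockwise moment, so its lever arm about the pivot is 70.2 / 85 = 0.826 m.
That puts it at 4.5 + 0.826 = 5.33 m from the left end.

x ≈ 5.33 m from the left end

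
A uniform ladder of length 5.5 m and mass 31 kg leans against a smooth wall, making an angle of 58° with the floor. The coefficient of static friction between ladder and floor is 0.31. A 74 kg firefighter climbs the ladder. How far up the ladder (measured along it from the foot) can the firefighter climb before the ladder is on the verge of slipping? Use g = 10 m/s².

d ≈ 2.72 m

Taking torques about the foot of the ladder:
Ladder weight 31×10 = 310 N acts at 2.75 m along the ladder; its horizontal arm is 2.75·cos58° = 1.457 m → τ = 451.7 N·m clockwise.
Firefighter weight 74×10 = 740 N at distance d → arm d·cos58° → τ = 740·d·0.5299 clockwise.
Wall normal N at the top has arm L sinθ = 4.664 m counterclockwise, so Στ = 0 gives N·4.664 = 451.7 + 392.1·d.
ΣFy = 0 ⇒ N_floor = 1050 N, so the maximum friction is μ_s·N_floor = 0.31×1050 = 325.5 N. ΣFx = 0 ⇒ N_wall = f, so at the slipping point N = 325.5 N.
Substituting: 325.5×4.664 = 451.7 + 392.1·d ⇒ d = (1518 − 451.7) / 392.1 = 2.72 m.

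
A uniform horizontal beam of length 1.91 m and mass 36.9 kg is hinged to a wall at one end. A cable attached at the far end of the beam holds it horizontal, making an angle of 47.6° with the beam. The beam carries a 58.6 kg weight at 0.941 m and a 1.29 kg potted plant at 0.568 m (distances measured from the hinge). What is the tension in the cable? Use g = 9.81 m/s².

Sum moments about the hinge (the unknown hinge reaction has zero arm there).
Beam weight: 36.9 × 9.81 = 362 N down at 0.955 m → arm 0.955 m, τ = 362 × 0.955 = 345.7 N·m clockwise.
Weight: 58.6 × 9.81 = 574.9 N down at 0.941 m → arm 0.941 m, τ = 574.9 × 0.941 = 541 N·m clockwise.
Potted plant: 1.29 × 9.81 = 12.65 N down at 0.568 m → arm 0.568 m, τ = 12.65 × 0.568 = 7.185 N·m clockwise.
Total clockwise load moment = 893.9 N·m.
The cable tension T acts at 1.91 m; only its component perpendicular to the beam, T sinθ, produces torque. sin 47.6° = 0.7385.
Balancing moments: T × 1.91 × 0.7385 = 893.9, giving T = 893.9 / 1.411 = 634 N.

T ≈ 634 N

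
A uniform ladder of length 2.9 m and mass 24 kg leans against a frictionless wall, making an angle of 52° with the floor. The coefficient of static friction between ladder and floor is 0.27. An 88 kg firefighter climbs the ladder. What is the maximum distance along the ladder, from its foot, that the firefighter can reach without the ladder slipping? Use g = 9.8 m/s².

d ≈ 0.88 m

Sum moments about the foot of the ladder (the floor normal and friction both act there and drop out).
Ladder weight 24×9.8 = 235.2 N acts at 1.45 m along the ladder; its horizontal arm is 1.45·cos52° = 0.8927 m → τ = 210 N·m clockwise.
Firefighter weight 88×9.8 = 862.4 N at distance d → arm d·cos52° → τ = 862.4·d·0.6157 clockwise.
Wall normal N at the top has arm L sinθ = 2.285 m counterclockwise, so Στ = 0 gives N·2.285 = 210 + 531·d.
ΣFy = 0 ⇒ N_floor = 1098 N, so the maximum friction is μ_s·N_floor = 0.27×1098 = 296.5 N. ΣFx = 0 ⇒ N_wall = f, so at the slipping point N = 296.5 N.
Substituting: 296.5×2.285 = 210 + 531·d ⇒ d = (677.5 − 210) / 531 = 0.88 m.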